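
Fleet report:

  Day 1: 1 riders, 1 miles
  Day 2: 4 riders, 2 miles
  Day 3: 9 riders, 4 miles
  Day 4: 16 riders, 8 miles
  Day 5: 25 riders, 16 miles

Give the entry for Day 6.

36 riders, 32 miles

Riders goes 1, 4, 9, 16, 25 → 36 (perfect squares: 1², 2², 3², …).
Miles goes 1, 2, 4, 8, 16 → 32 (×2 each step).
Combining the parts gives 36 riders, 32 miles.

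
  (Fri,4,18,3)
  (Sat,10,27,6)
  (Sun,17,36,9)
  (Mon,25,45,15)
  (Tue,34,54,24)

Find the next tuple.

(Wed,44,63,39)

For the day, runs through the weekdays Mon→Sun: Fri, Sat, Sun, Mon, Tue → Wed.
Second part: differences are 6, 7, 8, … (increasing by 1 each time); 4, 10, 17, 25, 34 → 44.
Third part goes 18, 27, 36, 45, 54 → 63 (+9 each step).
Fourth part goes 3, 6, 9, 15, 24 → 39 (each term is the sum of the two before it).
So the next tuple is (Wed,44,63,39).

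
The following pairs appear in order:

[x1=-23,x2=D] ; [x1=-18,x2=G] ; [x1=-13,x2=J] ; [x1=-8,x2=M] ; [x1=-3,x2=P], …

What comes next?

X1: -23, -18, -13, -8, -3 → 2 (+5 each step).
X2 — letters move forward 3 places in the alphabet: D, G, J, M, P → S.
Combining the parts gives [x1=2,x2=S].

[x1=2,x2=S]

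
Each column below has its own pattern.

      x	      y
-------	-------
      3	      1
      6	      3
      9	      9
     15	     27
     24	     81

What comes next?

Column x: 3, 6, 9, 15, 24 → 39 (each term is the sum of the two before it).
Column y: ×3 each step, so 1, 3, 9, 27, 81 → 243.
So the next line is 39  243.

39  243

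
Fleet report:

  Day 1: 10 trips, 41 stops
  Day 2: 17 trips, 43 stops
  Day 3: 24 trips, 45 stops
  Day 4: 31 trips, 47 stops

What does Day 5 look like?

Trips — +7 each step: 10, 17, 24, 31 → 38.
Stops: +2 each step; 41, 43, 45, 47 → 49.
So the next line is 38 trips, 49 stops.

38 trips, 49 stops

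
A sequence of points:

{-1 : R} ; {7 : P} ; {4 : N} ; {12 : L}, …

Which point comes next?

{9 : J}

First component: -1, 7, 4, 12 → 9 (alternating steps +8, −3, +8, −3, …).
Letter: R, P, N, L → J (letters move back 2 places in the alphabet).
Combining the parts gives {9 : J}.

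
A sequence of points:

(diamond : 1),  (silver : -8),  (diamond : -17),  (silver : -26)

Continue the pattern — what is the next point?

(diamond : -35)

For the rank, alternates diamond ↔ silver: diamond, silver, diamond, silver → diamond.
Second value — −9 each step: 1, -8, -17, -26 → -35.
So the next point is (diamond : -35).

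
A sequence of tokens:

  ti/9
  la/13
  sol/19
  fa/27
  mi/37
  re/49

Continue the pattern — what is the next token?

Note: ti, la, sol, fa, mi, re → do (runs backward through the solfège scale do→ti).
Second component — differences are 4, 6, 8, … (increasing by 2 each time): 9, 13, 19, 27, 37, 49 → 63.
So the next token is do/63.

do/63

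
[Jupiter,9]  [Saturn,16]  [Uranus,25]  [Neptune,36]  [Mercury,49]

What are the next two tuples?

Planet — runs through the planets Mercury→Neptune: Jupiter, Saturn, Uranus, Neptune, Mercury → Venus → Earth.
Second component — perfect squares: 3², 4², 5², …: 9, 16, 25, 36, 49 → 64 → 81.
So the next two tuples are [Venus,64] and [Earth,81].

[Venus,64], [Earth,81]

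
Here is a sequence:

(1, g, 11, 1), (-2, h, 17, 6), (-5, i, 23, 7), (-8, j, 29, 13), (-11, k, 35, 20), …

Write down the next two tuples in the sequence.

For the first entry, −3 each step: 1, -2, -5, -8, -11 → -14 → -17.
Letter: letters move forward 1 place in the alphabet, so g, h, i, j, k → l → m.
Third entry: +6 each step; 11, 17, 23, 29, 35 → 41 → 47.
For the fourth entry, each term is the sum of the two before it: 1, 6, 7, 13, 20 → 33 → 53.
So the next two tuples are (-14, l, 41, 33) and (-17, m, 47, 53).

(-14, l, 41, 33), (-17, m, 47, 53)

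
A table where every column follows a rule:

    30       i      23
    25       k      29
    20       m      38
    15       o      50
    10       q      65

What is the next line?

First component — −5 each step: 30, 25, 20, 15, 10 → 5.
Letter: i, k, m, o, q → s (letters move forward 2 places in the alphabet).
Third component: differences are 6, 9, 12, … (increasing by 3 each time); 23, 29, 38, 50, 65 → 83.
So the next line is 5  s  83.

5  s  83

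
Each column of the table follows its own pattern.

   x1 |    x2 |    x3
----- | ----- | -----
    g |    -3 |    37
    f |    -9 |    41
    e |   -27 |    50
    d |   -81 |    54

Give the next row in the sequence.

c  -243  63

For the column x1, letters move back 1 place in the alphabet: g, f, e, d → c.
Column x2: ×3 each step, so -3, -9, -27, -81 → -243.
Column x3: alternating steps +4, +9, +4, +9, …, so 37, 41, 50, 54 → 63.
Combining the parts gives c  -243  63.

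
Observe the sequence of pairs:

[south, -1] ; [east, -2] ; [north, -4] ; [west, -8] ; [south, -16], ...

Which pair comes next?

[east, -32]

For the direction, repeats south → east → north → west: south, east, north, west, south → east.
Second component goes -1, -2, -4, -8, -16 → -32 (×2 each step).
Combining the parts gives [east, -32].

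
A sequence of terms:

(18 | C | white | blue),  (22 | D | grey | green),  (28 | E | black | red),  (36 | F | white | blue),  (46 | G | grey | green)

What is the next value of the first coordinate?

58

For the first coordinate, differences are 4, 6, 8, … (increasing by 2 each time): 18, 22, 28, 36, 46 → 58.
Letter goes C, D, E, F, G → H (letters move forward 1 place in the alphabet).
Shade — repeats white → grey → black: white, grey, black, white, grey → black.
Colour — repeats blue → green → red: blue, green, red, blue, green → red.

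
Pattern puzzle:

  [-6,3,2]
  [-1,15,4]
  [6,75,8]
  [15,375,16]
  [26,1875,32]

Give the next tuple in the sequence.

[39,9375,64]

First component goes -6, -1, 6, 15, 26 → 39 (differences are 5, 7, 9, … (increasing by 2 each time)).
Second component: ×5 each step, so 3, 15, 75, 375, 1875 → 9375.
For the third component, ×2 each step: 2, 4, 8, 16, 32 → 64.
Combining the parts gives [39,9375,64].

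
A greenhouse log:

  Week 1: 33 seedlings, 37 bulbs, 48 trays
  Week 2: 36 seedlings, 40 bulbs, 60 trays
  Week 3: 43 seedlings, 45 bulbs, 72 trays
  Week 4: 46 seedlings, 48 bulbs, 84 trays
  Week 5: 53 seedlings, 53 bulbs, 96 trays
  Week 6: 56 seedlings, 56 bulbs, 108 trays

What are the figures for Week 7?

63 seedlings, 61 bulbs, 120 trays

Seedlings: alternating steps +3, +7, +3, +7, …; 33, 36, 43, 46, 53, 56 → 63.
Bulbs: alternating steps +3, +5, +3, +5, …, so 37, 40, 45, 48, 53, 56 → 61.
Trays: 48, 60, 72, 84, 96, 108 → 120 (+12 each step).
Putting it together: 63 seedlings, 61 bulbs, 120 trays.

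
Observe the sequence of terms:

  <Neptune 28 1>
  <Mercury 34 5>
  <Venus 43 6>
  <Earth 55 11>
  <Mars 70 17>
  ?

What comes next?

Planet goes Neptune, Mercury, Venus, Earth, Mars → Jupiter (runs through the planets Mercury→Neptune).
Second coordinate goes 28, 34, 43, 55, 70 → 88 (differences are 6, 9, 12, … (increasing by 3 each time)).
Third coordinate: each term is the sum of the two before it; 1, 5, 6, 11, 17 → 28.
So the next term is <Jupiter 88 28>.

<Jupiter 88 28>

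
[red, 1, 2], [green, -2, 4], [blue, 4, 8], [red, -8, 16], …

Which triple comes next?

Colour: repeats red → green → blue; red, green, blue, red → green.
Second coordinate — ×(-2) each step: 1, -2, 4, -8 → 16.
Third coordinate — ×2 each step: 2, 4, 8, 16 → 32.
So the next triple is [green, 16, 32].

[green, 16, 32]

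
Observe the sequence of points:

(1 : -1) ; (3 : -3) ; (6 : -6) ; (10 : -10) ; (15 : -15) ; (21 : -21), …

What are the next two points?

(28 : -28), (36 : -36)

First coordinate: 1, 3, 6, 10, 15, 21 → 28 → 36 (differences are 2, 3, 4, … (increasing by 1 each time)).
For the second coordinate, always the negative of the first coordinate: -1, -3, -6, -10, -15, -21 → -28 → -36.
So the next two points are (28 : -28) and (36 : -36).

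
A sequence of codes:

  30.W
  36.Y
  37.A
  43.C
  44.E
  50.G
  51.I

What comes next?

First component: alternating steps +6, +1, +6, +1, …; 30, 36, 37, 43, 44, 50, 51 → 57.
Letter goes W, Y, A, C, E, G, I → K (letters move forward 2 places in the alphabet, wrapping Z→A).
So the next code is 57.K.

57.K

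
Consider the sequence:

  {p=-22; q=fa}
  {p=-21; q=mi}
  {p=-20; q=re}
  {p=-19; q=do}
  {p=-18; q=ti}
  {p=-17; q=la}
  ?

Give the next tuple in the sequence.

{p=-16; q=sol}

P: -22, -21, -20, -19, -18, -17 → -16 (+1 each step).
For the q, runs backward through the solfège scale do→ti: fa, mi, re, do, ti, la → sol.
Putting it together: {p=-16; q=sol}.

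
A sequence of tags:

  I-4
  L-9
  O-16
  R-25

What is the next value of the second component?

Letter: I, L, O, R → U (letters move forward 3 places in the alphabet).
Second component — perfect squares: 2², 3², 4², …: 4, 9, 16, 25 → 36.

36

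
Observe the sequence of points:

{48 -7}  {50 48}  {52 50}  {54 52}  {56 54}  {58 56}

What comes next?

{60 58}

First coordinate: +2 each step; 48, 50, 52, 54, 56, 58 → 60.
Second coordinate goes -7, 48, 50, 52, 54, 56 → 58 (always the previous value of the first coordinate).
So the next point is {60 58}.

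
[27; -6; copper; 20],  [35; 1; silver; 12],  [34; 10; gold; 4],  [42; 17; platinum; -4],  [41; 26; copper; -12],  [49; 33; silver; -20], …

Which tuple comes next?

[48; 42; gold; -28]

First part — alternating steps +8, −1, +8, −1, …: 27, 35, 34, 42, 41, 49 → 48.
Second part: alternating steps +7, +9, +7, +9, …; -6, 1, 10, 17, 26, 33 → 42.
Metal: copper, silver, gold, platinum, copper, silver → gold (repeats copper → silver → gold → platinum).
For the fourth part, −8 each step: 20, 12, 4, -4, -12, -20 → -28.
Combining the parts gives [48; 42; gold; -28].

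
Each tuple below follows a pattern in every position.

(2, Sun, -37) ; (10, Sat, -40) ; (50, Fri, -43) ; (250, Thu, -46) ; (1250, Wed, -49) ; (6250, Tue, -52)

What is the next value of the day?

Mon

Day: Sun, Sat, Fri, Thu, Wed, Tue → Mon (runs backward through the weekdays Mon→Sun).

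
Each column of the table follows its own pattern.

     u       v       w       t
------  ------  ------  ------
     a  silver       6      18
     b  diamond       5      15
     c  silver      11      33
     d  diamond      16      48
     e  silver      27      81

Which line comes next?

f  diamond  43  129

Column u: letters move forward 1 place in the alphabet; a, b, c, d, e → f.
Column v goes silver, diamond, silver, diamond, silver → diamond (alternates silver ↔ diamond).
Column w: each term is the sum of the two before it; 6, 5, 11, 16, 27 → 43.
Column t — always 3 × the column w: 18, 15, 33, 48, 81 → 129.
Combining the parts gives f  diamond  43  129.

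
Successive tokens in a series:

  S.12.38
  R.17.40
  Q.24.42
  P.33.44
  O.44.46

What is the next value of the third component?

48

Letter goes S, R, Q, P, O → N (letters move back 1 place in the alphabet).
Second component: differences are 5, 7, 9, … (increasing by 2 each time); 12, 17, 24, 33, 44 → 57.
Third component: +2 each step, so 38, 40, 42, 44, 46 → 48.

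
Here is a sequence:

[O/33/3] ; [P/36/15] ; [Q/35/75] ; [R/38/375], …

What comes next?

Letter: letters move forward 1 place in the alphabet, so O, P, Q, R → S.
Second value goes 33, 36, 35, 38 → 37 (alternating steps +3, −1, +3, −1, …).
Third value — ×5 each step: 3, 15, 75, 375 → 1875.
Putting it together: [S/37/1875].

[S/37/1875]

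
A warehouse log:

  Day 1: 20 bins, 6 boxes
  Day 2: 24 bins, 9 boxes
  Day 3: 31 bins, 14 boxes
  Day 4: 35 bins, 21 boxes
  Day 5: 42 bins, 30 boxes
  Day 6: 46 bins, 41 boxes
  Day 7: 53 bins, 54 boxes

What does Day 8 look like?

57 bins, 69 boxes

Bins: alternating steps +4, +7, +4, +7, …; 20, 24, 31, 35, 42, 46, 53 → 57.
Boxes — differences are 3, 5, 7, … (increasing by 2 each time): 6, 9, 14, 21, 30, 41, 54 → 69.
Putting it together: 57 bins, 69 boxes.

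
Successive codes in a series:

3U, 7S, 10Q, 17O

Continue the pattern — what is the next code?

27M

First component: 3, 7, 10, 17 → 27 (each term is the sum of the two before it).
For the letter, letters move back 2 places in the alphabet: U, S, Q, O → M.
Combining the parts gives 27M.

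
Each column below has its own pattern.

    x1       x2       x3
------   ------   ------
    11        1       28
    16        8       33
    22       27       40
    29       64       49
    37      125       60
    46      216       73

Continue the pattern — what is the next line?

Column x1: differences are 5, 6, 7, … (increasing by 1 each time), so 11, 16, 22, 29, 37, 46 → 56.
Column x2: 1, 8, 27, 64, 125, 216 → 343 (perfect cubes: 1³, 2³, 3³, …).
Column x3: differences are 5, 7, 9, … (increasing by 2 each time), so 28, 33, 40, 49, 60, 73 → 88.
Putting it together: 56  343  88.

56  343  88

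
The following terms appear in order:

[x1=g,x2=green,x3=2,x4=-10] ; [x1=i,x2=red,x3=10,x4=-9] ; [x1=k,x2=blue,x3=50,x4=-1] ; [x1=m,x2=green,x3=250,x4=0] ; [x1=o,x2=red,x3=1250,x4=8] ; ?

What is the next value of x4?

9

X4 — alternating steps +1, +8, +1, +8, …: -10, -9, -1, 0, 8 → 9.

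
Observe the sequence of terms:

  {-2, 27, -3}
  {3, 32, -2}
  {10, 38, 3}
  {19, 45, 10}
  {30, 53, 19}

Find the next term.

First component: differences are 5, 7, 9, … (increasing by 2 each time); -2, 3, 10, 19, 30 → 43.
Second component: 27, 32, 38, 45, 53 → 62 (differences are 5, 6, 7, … (increasing by 1 each time)).
Third component: always the previous value of the first component; -3, -2, 3, 10, 19 → 30.
Putting it together: {43, 62, 30}.

{43, 62, 30}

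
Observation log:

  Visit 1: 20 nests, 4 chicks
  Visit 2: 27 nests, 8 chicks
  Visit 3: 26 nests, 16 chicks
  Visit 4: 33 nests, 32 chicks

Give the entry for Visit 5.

Nests: alternating steps +7, −1, +7, −1, …; 20, 27, 26, 33 → 32.
Chicks — ×2 each step: 4, 8, 16, 32 → 64.
Combining the parts gives 32 nests, 64 chicks.

32 nests, 64 chicks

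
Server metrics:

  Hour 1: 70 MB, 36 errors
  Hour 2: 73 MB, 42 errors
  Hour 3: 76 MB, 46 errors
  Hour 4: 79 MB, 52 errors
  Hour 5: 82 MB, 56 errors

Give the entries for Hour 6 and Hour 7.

85 MB, 62 errors; 88 MB, 66 errors

MB: +3 each step; 70, 73, 76, 79, 82 → 85 → 88.
Errors: 36, 42, 46, 52, 56 → 62 → 66 (alternating steps +6, +4, +6, +4, …).
Putting the parts together: 85 MB, 62 errors and then 88 MB, 66 errors.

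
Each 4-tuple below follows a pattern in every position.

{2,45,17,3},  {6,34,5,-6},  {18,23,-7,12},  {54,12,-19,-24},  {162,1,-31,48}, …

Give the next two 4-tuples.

{486,-10,-43,-96}, {1458,-21,-55,192}

For the first value, ×3 each step: 2, 6, 18, 54, 162 → 486 → 1458.
Second value — −11 each step: 45, 34, 23, 12, 1 → -10 → -21.
For the third value, −12 each step: 17, 5, -7, -19, -31 → -43 → -55.
Fourth value: ×(-2) each step, so 3, -6, 12, -24, 48 → -96 → 192.
So the next two 4-tuples are {486,-10,-43,-96} and {1458,-21,-55,192}.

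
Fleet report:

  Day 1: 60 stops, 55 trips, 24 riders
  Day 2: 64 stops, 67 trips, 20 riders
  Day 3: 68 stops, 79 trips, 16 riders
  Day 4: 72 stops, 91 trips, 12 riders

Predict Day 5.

76 stops, 103 trips, 8 riders

For the stops, +4 each step: 60, 64, 68, 72 → 76.
Trips goes 55, 67, 79, 91 → 103 (+12 each step).
Riders goes 24, 20, 16, 12 → 8 (together with the stops always sums to 84).
Putting it together: 76 stops, 103 trips, 8 riders.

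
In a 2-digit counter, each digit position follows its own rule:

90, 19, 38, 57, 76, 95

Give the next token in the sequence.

First digit: +2 each step, mod 10; 9, 1, 3, 5, 7, 9 → 1.
Second digit: −1 each step, mod 10, so 0, 9, 8, 7, 6, 5 → 4.
Combining the parts gives 14.

14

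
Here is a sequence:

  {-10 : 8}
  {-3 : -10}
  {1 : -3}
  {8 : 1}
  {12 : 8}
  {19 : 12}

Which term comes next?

{23 : 19}

For the first component, alternating steps +7, +4, +7, +4, …: -10, -3, 1, 8, 12, 19 → 23.
Second component: always the previous value of the first component; 8, -10, -3, 1, 8, 12 → 19.
Putting it together: {23 : 19}.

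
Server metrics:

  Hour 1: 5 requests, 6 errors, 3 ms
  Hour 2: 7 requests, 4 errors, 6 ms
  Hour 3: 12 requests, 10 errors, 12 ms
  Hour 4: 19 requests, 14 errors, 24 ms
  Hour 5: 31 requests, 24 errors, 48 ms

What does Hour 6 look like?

50 requests, 38 errors, 96 ms

For the requests, each term is the sum of the two before it: 5, 7, 12, 19, 31 → 50.
Errors goes 6, 4, 10, 14, 24 → 38 (each term is the sum of the two before it).
Ms goes 3, 6, 12, 24, 48 → 96 (×2 each step).
Combining the parts gives 50 requests, 38 errors, 96 ms.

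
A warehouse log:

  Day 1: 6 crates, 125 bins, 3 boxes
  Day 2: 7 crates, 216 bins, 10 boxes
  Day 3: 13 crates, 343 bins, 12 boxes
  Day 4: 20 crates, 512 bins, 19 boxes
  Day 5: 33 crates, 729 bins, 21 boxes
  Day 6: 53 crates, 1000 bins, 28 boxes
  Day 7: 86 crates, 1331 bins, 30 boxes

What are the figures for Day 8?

For the crates, each term is the sum of the two before it: 6, 7, 13, 20, 33, 53, 86 → 139.
Bins: perfect cubes: 5³, 6³, 7³, …, so 125, 216, 343, 512, 729, 1000, 1331 → 1728.
Boxes — alternating steps +7, +2, +7, +2, …: 3, 10, 12, 19, 21, 28, 30 → 37.
Combining the parts gives 139 crates, 1728 bins, 37 boxes.

139 crates, 1728 bins, 37 boxes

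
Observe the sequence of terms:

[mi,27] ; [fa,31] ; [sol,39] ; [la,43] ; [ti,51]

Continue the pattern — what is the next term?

Note: runs through the solfège scale do→ti, so mi, fa, sol, la, ti → do.
Second slot: alternating steps +4, +8, +4, +8, …; 27, 31, 39, 43, 51 → 55.
Putting it together: [do,55].

[do,55]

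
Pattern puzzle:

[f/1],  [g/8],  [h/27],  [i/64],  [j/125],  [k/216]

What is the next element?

Letter: letters move forward 1 place in the alphabet, so f, g, h, i, j, k → l.
Second slot: perfect cubes: 1³, 2³, 3³, …; 1, 8, 27, 64, 125, 216 → 343.
So the next element is [l/343].

[l/343]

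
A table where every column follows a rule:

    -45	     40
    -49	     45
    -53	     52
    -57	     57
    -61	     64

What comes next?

First component: −4 each step; -45, -49, -53, -57, -61 → -65.
Second component: 40, 45, 52, 57, 64 → 69 (alternating steps +5, +7, +5, +7, …).
Combining the parts gives -65  69.

-65  69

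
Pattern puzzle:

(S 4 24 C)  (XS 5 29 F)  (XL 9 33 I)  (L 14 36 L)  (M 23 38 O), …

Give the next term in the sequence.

Size: S, XS, XL, L, M → S (runs backward through clothing sizes XS→XL).
Second slot goes 4, 5, 9, 14, 23 → 37 (each term is the sum of the two before it).
Third slot: differences are 5, 4, 3, … (decreasing by 1 each time); 24, 29, 33, 36, 38 → 39.
Letter: letters move forward 3 places in the alphabet, so C, F, I, L, O → R.
Putting it together: (S 37 39 R).

(S 37 39 R)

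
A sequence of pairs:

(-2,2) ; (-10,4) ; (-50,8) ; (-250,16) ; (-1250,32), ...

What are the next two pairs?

First part: -2, -10, -50, -250, -1250 → -6250 → -31250 (×5 each step).
Second part: ×2 each step; 2, 4, 8, 16, 32 → 64 → 128.
Putting the parts together: (-6250,64) and then (-31250,128).

(-6250,64), (-31250,128)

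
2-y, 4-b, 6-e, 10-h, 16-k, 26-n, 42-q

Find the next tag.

First component goes 2, 4, 6, 10, 16, 26, 42 → 68 (each term is the sum of the two before it).
Letter: letters move forward 3 places in the alphabet, wrapping Z→A, so y, b, e, h, k, n, q → t.
Putting it together: 68-t.

68-t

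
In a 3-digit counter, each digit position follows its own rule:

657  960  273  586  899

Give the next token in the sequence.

102

For the first digit, +3 each step, mod 10: 6, 9, 2, 5, 8 → 1.
Second digit: +1 each step, mod 10, so 5, 6, 7, 8, 9 → 0.
For the third digit, +3 each step, mod 10: 7, 0, 3, 6, 9 → 2.
Combining the parts gives 102.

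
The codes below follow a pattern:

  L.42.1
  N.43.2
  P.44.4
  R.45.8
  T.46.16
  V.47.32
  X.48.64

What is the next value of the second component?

49

For the second component, +1 each step: 42, 43, 44, 45, 46, 47, 48 → 49.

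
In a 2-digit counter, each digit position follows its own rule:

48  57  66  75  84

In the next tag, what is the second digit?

3

Second digit: 8, 7, 6, 5, 4 → 3 (−1 each step, mod 10).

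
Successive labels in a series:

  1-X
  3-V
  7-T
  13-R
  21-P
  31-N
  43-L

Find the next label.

57-J

For the first component, differences are 2, 4, 6, … (increasing by 2 each time): 1, 3, 7, 13, 21, 31, 43 → 57.
Letter — letters move back 2 places in the alphabet: X, V, T, R, P, N, L → J.
Putting it together: 57-J.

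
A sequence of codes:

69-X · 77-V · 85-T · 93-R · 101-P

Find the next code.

109-N

For the first component, +8 each step: 69, 77, 85, 93, 101 → 109.
Letter goes X, V, T, R, P → N (letters move back 2 places in the alphabet).
So the next code is 109-N.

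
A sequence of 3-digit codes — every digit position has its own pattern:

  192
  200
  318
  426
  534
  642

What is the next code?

For the first digit, +1 each step, mod 10: 1, 2, 3, 4, 5, 6 → 7.
Second digit: +1 each step, mod 10, so 9, 0, 1, 2, 3, 4 → 5.
Third digit: −2 each step, mod 10, so 2, 0, 8, 6, 4, 2 → 0.
So the next code is 750.

750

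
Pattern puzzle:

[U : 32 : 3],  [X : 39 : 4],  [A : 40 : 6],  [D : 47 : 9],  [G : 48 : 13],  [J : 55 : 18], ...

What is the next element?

Letter: letters move forward 3 places in the alphabet, wrapping Z→A; U, X, A, D, G, J → M.
Second value: alternating steps +7, +1, +7, +1, …; 32, 39, 40, 47, 48, 55 → 56.
Third value goes 3, 4, 6, 9, 13, 18 → 24 (differences are 1, 2, 3, … (increasing by 1 each time)).
Combining the parts gives [M : 56 : 24].

[M : 56 : 24]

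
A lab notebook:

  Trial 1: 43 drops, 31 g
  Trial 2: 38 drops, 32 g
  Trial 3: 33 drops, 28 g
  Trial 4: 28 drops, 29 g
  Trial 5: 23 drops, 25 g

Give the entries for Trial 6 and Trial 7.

18 drops, 26 g; 13 drops, 22 g

Drops: 43, 38, 33, 28, 23 → 18 → 13 (−5 each step).
G: 31, 32, 28, 29, 25 → 26 → 22 (alternating steps +1, −4, +1, −4, …).
So the next two rows are 18 drops, 26 g and 13 drops, 22 g.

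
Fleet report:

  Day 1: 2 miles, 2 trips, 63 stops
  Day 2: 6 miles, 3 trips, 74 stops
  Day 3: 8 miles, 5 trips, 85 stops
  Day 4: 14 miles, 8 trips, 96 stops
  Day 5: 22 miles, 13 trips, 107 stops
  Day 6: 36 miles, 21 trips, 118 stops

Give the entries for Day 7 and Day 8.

Miles goes 2, 6, 8, 14, 22, 36 → 58 → 94 (each term is the sum of the two before it).
Trips — each term is the sum of the two before it: 2, 3, 5, 8, 13, 21 → 34 → 55.
Stops: +11 each step; 63, 74, 85, 96, 107, 118 → 129 → 140.
Putting the parts together: 58 miles, 34 trips, 129 stops and then 94 miles, 55 trips, 140 stops.

58 miles, 34 trips, 129 stops; 94 miles, 55 trips, 140 stops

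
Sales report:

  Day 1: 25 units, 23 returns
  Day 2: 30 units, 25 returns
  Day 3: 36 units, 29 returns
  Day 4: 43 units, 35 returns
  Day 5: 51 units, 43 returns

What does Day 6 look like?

60 units, 53 returns

Units — differences are 5, 6, 7, … (increasing by 1 each time): 25, 30, 36, 43, 51 → 60.
For the returns, differences are 2, 4, 6, … (increasing by 2 each time): 23, 25, 29, 35, 43 → 53.
Combining the parts gives 60 units, 53 returns.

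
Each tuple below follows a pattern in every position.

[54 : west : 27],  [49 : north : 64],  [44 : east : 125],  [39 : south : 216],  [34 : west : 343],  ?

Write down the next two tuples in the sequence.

[29 : north : 512], [24 : east : 729]

First value: −5 each step, so 54, 49, 44, 39, 34 → 29 → 24.
Direction: repeats west → north → east → south, so west, north, east, south, west → north → east.
For the third value, perfect cubes: 3³, 4³, 5³, …: 27, 64, 125, 216, 343 → 512 → 729.
Putting the parts together: [29 : north : 512] and then [24 : east : 729].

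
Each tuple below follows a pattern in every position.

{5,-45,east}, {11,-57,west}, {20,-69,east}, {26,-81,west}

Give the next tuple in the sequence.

{35,-93,east}

First value: alternating steps +6, +9, +6, +9, …; 5, 11, 20, 26 → 35.
Second value: −12 each step, so -45, -57, -69, -81 → -93.
Direction: east, west, east, west → east (alternates east ↔ west).
Putting it together: {35,-93,east}.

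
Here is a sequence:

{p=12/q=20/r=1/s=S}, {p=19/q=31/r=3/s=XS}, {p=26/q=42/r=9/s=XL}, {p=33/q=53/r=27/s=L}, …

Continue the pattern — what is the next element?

{p=40/q=64/r=81/s=M}

P goes 12, 19, 26, 33 → 40 (+7 each step).
Q goes 20, 31, 42, 53 → 64 (+11 each step).
R: ×3 each step, so 1, 3, 9, 27 → 81.
S: runs backward through clothing sizes XS→XL; S, XS, XL, L → M.
Putting it together: {p=40/q=64/r=81/s=M}.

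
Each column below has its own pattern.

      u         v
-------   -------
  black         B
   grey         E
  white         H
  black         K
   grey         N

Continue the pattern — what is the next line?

Column u: repeats black → grey → white, so black, grey, white, black, grey → white.
Column v — letters move forward 3 places in the alphabet: B, E, H, K, N → Q.
Putting it together: white  Q.

white  Q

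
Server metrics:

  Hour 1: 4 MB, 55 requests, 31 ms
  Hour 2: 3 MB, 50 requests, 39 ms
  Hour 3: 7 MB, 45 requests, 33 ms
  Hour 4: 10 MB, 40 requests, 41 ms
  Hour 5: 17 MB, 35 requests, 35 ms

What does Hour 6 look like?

MB goes 4, 3, 7, 10, 17 → 27 (each term is the sum of the two before it).
Requests goes 55, 50, 45, 40, 35 → 30 (−5 each step).
For the ms, alternating steps +8, −6, +8, −6, …: 31, 39, 33, 41, 35 → 43.
Putting it together: 27 MB, 30 requests, 43 ms.

27 MB, 30 requests, 43 ms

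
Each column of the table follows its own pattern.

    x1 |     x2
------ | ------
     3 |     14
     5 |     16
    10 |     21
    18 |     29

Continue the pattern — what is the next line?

Column x1: differences are 2, 5, 8, … (increasing by 3 each time), so 3, 5, 10, 18 → 29.
Column x2 goes 14, 16, 21, 29 → 40 (always 11 more than the column x1).
Putting it together: 29  40.

29  40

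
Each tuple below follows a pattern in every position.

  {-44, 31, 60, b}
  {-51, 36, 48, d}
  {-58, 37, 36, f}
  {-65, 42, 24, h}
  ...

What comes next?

First entry: -44, -51, -58, -65 → -72 (−7 each step).
Second entry goes 31, 36, 37, 42 → 43 (alternating steps +5, +1, +5, +1, …).
Third entry: −12 each step; 60, 48, 36, 24 → 12.
Letter: letters move forward 2 places in the alphabet, so b, d, f, h → j.
Combining the parts gives {-72, 43, 12, j}.

{-72, 43, 12, j}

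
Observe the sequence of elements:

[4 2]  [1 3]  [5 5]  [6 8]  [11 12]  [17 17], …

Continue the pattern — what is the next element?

[28 23]

First value — each term is the sum of the two before it: 4, 1, 5, 6, 11, 17 → 28.
Second value: differences are 1, 2, 3, … (increasing by 1 each time), so 2, 3, 5, 8, 12, 17 → 23.
Putting it together: [28 23].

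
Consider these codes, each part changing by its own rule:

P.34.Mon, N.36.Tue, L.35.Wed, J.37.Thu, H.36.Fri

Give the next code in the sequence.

Letter: letters move back 2 places in the alphabet, so P, N, L, J, H → F.
Second component: alternating steps +2, −1, +2, −1, …, so 34, 36, 35, 37, 36 → 38.
Day: runs through the weekdays Mon→Sun, so Mon, Tue, Wed, Thu, Fri → Sat.
Combining the parts gives F.38.Sat.

F.38.Sat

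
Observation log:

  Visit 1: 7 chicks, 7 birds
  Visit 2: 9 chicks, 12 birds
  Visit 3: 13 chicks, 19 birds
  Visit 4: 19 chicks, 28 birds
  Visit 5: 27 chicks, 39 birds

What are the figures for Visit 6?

37 chicks, 52 birds

Chicks: 7, 9, 13, 19, 27 → 37 (differences are 2, 4, 6, … (increasing by 2 each time)).
Birds: differences are 5, 7, 9, … (increasing by 2 each time); 7, 12, 19, 28, 39 → 52.
So the next row is 37 chicks, 52 birds.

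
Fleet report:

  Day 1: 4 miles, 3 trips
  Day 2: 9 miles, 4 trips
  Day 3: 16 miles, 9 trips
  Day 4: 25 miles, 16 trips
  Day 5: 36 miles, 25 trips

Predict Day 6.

49 miles, 36 trips

Miles: perfect squares: 2², 3², 4², …, so 4, 9, 16, 25, 36 → 49.
Trips: 3, 4, 9, 16, 25 → 36 (always the previous value of the miles).
So the next record is 49 miles, 36 trips.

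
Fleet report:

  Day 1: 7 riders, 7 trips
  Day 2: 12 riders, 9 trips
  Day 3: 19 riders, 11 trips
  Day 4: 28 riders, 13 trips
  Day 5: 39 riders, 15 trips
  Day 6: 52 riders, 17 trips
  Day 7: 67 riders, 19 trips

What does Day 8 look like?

Riders: differences are 5, 7, 9, … (increasing by 2 each time); 7, 12, 19, 28, 39, 52, 67 → 84.
Trips — +2 each step: 7, 9, 11, 13, 15, 17, 19 → 21.
Combining the parts gives 84 riders, 21 trips.

84 riders, 21 trips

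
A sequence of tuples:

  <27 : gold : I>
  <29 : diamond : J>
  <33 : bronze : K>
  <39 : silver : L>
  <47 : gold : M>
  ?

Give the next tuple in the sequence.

<57 : diamond : N>

First part: differences are 2, 4, 6, … (increasing by 2 each time), so 27, 29, 33, 39, 47 → 57.
Rank: repeats gold → diamond → bronze → silver; gold, diamond, bronze, silver, gold → diamond.
Letter: letters move forward 1 place in the alphabet; I, J, K, L, M → N.
Putting it together: <57 : diamond : N>.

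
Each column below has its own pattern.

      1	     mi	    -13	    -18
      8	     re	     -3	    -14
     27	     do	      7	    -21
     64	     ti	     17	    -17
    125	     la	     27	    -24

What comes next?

First component — perfect cubes: 1³, 2³, 3³, …: 1, 8, 27, 64, 125 → 216.
For the note, runs backward through the solfège scale do→ti: mi, re, do, ti, la → sol.
Third component: +10 each step, so -13, -3, 7, 17, 27 → 37.
Fourth component: alternating steps +4, −7, +4, −7, …, so -18, -14, -21, -17, -24 → -20.
Putting it together: 216  sol  37  -20.

216  sol  37  -20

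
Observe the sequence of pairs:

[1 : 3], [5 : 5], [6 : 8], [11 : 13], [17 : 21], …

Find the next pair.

First slot: each term is the sum of the two before it, so 1, 5, 6, 11, 17 → 28.
For the second slot, each term is the sum of the two before it: 3, 5, 8, 13, 21 → 34.
Combining the parts gives [28 : 34].

[28 : 34]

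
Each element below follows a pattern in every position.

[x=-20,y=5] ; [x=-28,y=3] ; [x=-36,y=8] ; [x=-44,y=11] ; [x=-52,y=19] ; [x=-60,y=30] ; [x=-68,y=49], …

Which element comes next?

X: −8 each step; -20, -28, -36, -44, -52, -60, -68 → -76.
For the y, each term is the sum of the two before it: 5, 3, 8, 11, 19, 30, 49 → 79.
Putting it together: [x=-76,y=79].

[x=-76,y=79]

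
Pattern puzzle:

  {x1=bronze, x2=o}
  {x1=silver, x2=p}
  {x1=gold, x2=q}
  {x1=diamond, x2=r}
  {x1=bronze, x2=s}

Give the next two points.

X1 goes bronze, silver, gold, diamond, bronze → silver → gold (repeats bronze → silver → gold → diamond).
X2: o, p, q, r, s → t → u (letters move forward 1 place in the alphabet).
So the next two points are {x1=silver, x2=t} and {x1=gold, x2=u}.

{x1=silver, x2=t}, {x1=gold, x2=u}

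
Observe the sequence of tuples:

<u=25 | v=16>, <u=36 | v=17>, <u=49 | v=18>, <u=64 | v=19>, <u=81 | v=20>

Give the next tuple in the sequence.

U goes 25, 36, 49, 64, 81 → 100 (perfect squares: 5², 6², 7², …).
V — +1 each step: 16, 17, 18, 19, 20 → 21.
Putting it together: <u=100 | v=21>.

<u=100 | v=21>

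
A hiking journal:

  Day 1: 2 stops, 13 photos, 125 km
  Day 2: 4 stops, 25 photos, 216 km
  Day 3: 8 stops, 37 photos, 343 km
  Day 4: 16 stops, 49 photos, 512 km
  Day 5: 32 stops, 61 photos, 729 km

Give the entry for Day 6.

64 stops, 73 photos, 1000 km

Stops: ×2 each step; 2, 4, 8, 16, 32 → 64.
Photos: +12 each step; 13, 25, 37, 49, 61 → 73.
Km — perfect cubes: 5³, 6³, 7³, …: 125, 216, 343, 512, 729 → 1000.
Putting it together: 64 stops, 73 photos, 1000 km.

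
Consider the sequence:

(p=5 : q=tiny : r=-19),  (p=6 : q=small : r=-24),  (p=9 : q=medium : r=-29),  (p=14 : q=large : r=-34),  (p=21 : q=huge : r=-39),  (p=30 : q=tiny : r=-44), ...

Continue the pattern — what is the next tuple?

(p=41 : q=small : r=-49)

P: differences are 1, 3, 5, … (increasing by 2 each time), so 5, 6, 9, 14, 21, 30 → 41.
For the q, repeats tiny → small → medium → large → huge: tiny, small, medium, large, huge, tiny → small.
R — −5 each step: -19, -24, -29, -34, -39, -44 → -49.
Putting it together: (p=41 : q=small : r=-49).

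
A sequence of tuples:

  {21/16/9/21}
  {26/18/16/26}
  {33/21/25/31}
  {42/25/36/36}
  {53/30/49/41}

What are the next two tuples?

{66/36/64/46}, {81/43/81/51}

First value goes 21, 26, 33, 42, 53 → 66 → 81 (differences are 5, 7, 9, … (increasing by 2 each time)).
Second value goes 16, 18, 21, 25, 30 → 36 → 43 (differences are 2, 3, 4, … (increasing by 1 each time)).
Third value: 9, 16, 25, 36, 49 → 64 → 81 (perfect squares: 3², 4², 5², …).
Fourth value: +5 each step, so 21, 26, 31, 36, 41 → 46 → 51.
So the next two tuples are {66/36/64/46} and {81/43/81/51}.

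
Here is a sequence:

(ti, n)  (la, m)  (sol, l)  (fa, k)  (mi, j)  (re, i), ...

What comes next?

(do, h)

Note: ti, la, sol, fa, mi, re → do (runs backward through the solfège scale do→ti).
Letter: letters move back 1 place in the alphabet; n, m, l, k, j, i → h.
Combining the parts gives (do, h).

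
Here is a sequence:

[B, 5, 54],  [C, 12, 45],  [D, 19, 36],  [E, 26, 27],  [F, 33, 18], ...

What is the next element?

Letter: letters move forward 1 place in the alphabet; B, C, D, E, F → G.
Second part: 5, 12, 19, 26, 33 → 40 (+7 each step).
Third part goes 54, 45, 36, 27, 18 → 9 (−9 each step).
So the next element is [G, 40, 9].

[G, 40, 9]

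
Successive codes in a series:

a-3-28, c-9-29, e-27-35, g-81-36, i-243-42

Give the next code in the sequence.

For the letter, letters move forward 2 places in the alphabet: a, c, e, g, i → k.
Second component: ×3 each step; 3, 9, 27, 81, 243 → 729.
Third component goes 28, 29, 35, 36, 42 → 43 (alternating steps +1, +6, +1, +6, …).
Putting it together: k-729-43.

k-729-43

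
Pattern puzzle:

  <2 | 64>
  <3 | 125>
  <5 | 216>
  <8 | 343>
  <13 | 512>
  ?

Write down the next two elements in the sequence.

For the first coordinate, each term is the sum of the two before it: 2, 3, 5, 8, 13 → 21 → 34.
Second coordinate: 64, 125, 216, 343, 512 → 729 → 1000 (perfect cubes: 4³, 5³, 6³, …).
Putting the parts together: <21 | 729> and then <34 | 1000>.

<21 | 729>, <34 | 1000>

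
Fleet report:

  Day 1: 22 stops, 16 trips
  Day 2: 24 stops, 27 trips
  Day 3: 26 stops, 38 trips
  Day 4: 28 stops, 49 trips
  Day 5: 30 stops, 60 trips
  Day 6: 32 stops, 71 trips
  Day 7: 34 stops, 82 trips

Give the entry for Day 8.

36 stops, 93 trips

Stops: +2 each step; 22, 24, 26, 28, 30, 32, 34 → 36.
For the trips, +11 each step: 16, 27, 38, 49, 60, 71, 82 → 93.
So the next line is 36 stops, 93 trips.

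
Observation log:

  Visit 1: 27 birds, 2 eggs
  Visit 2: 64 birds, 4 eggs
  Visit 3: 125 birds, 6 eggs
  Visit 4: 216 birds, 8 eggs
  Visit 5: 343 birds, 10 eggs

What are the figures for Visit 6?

Birds: perfect cubes: 3³, 4³, 5³, …; 27, 64, 125, 216, 343 → 512.
For the eggs, +2 each step: 2, 4, 6, 8, 10 → 12.
Combining the parts gives 512 birds, 12 eggs.

512 birds, 12 eggs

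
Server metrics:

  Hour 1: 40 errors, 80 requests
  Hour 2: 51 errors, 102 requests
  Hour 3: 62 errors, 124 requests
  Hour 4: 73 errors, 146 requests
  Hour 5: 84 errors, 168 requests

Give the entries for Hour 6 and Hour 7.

95 errors, 190 requests; 106 errors, 212 requests

Errors goes 40, 51, 62, 73, 84 → 95 → 106 (+11 each step).
Requests: 80, 102, 124, 146, 168 → 190 → 212 (always 2 × the errors).
Putting the parts together: 95 errors, 190 requests and then 106 errors, 212 requests.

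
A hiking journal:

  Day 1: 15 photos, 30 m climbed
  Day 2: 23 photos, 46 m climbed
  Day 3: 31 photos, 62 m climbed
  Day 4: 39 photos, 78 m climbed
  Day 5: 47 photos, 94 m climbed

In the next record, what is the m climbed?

110

Photos goes 15, 23, 31, 39, 47 → 55 (+8 each step).
M climbed: always 2 × the photos, so 30, 46, 62, 78, 94 → 110.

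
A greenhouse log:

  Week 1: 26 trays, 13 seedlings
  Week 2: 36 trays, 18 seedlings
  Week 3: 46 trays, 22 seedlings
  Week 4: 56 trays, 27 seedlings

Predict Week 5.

Trays — +10 each step: 26, 36, 46, 56 → 66.
Seedlings: alternating steps +5, +4, +5, +4, …; 13, 18, 22, 27 → 31.
So the next row is 66 trays, 31 seedlings.

66 trays, 31 seedlings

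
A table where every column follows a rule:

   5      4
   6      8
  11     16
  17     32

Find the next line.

28  64

First component: each term is the sum of the two before it; 5, 6, 11, 17 → 28.
For the second component, ×2 each step: 4, 8, 16, 32 → 64.
Combining the parts gives 28  64.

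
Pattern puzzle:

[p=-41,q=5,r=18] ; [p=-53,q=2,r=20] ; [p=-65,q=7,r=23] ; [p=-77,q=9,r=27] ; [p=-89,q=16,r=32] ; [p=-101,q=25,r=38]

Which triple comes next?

[p=-113,q=41,r=45]

P: −12 each step; -41, -53, -65, -77, -89, -101 → -113.
Q: each term is the sum of the two before it; 5, 2, 7, 9, 16, 25 → 41.
R — differences are 2, 3, 4, … (increasing by 1 each time): 18, 20, 23, 27, 32, 38 → 45.
Putting it together: [p=-113,q=41,r=45].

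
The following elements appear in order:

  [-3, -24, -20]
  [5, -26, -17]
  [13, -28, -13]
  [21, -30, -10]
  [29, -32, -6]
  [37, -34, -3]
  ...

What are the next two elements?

[45, -36, 1], [53, -38, 4]

First slot: -3, 5, 13, 21, 29, 37 → 45 → 53 (+8 each step).
Second slot — −2 each step: -24, -26, -28, -30, -32, -34 → -36 → -38.
Third slot: -20, -17, -13, -10, -6, -3 → 1 → 4 (alternating steps +3, +4, +3, +4, …).
Putting the parts together: [45, -36, 1] and then [53, -38, 4].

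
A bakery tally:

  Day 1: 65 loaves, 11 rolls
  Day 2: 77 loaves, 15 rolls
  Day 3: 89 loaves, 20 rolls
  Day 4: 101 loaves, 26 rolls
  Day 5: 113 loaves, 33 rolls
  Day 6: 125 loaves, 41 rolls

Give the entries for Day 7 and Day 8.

137 loaves, 50 rolls; 149 loaves, 60 rolls

Loaves: +12 each step; 65, 77, 89, 101, 113, 125 → 137 → 149.
Rolls: differences are 4, 5, 6, … (increasing by 1 each time), so 11, 15, 20, 26, 33, 41 → 50 → 60.
Putting the parts together: 137 loaves, 50 rolls and then 149 loaves, 60 rolls.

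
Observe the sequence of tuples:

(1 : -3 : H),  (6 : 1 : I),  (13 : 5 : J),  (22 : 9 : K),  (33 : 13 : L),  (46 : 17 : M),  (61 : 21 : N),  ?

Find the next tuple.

(78 : 25 : O)

First entry: 1, 6, 13, 22, 33, 46, 61 → 78 (differences are 5, 7, 9, … (increasing by 2 each time)).
Second entry — +4 each step: -3, 1, 5, 9, 13, 17, 21 → 25.
Letter goes H, I, J, K, L, M, N → O (letters move forward 1 place in the alphabet).
Putting it together: (78 : 25 : O).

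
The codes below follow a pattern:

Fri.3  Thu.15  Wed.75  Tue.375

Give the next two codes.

Day: runs backward through the weekdays Mon→Sun; Fri, Thu, Wed, Tue → Mon → Sun.
Second component — ×5 each step: 3, 15, 75, 375 → 1875 → 9375.
So the next two codes are Mon.1875 and Sun.9375.

Mon.1875 then Sun.9375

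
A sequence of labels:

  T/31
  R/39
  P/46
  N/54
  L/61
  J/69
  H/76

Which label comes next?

F/84

Letter: T, R, P, N, L, J, H → F (letters move back 2 places in the alphabet).
Second component: alternating steps +8, +7, +8, +7, …; 31, 39, 46, 54, 61, 69, 76 → 84.
Putting it together: F/84.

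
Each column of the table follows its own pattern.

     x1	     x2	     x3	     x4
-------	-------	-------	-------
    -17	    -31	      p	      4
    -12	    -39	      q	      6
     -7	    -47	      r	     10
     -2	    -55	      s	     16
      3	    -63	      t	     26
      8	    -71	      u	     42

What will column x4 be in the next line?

68

Column x4: each term is the sum of the two before it; 4, 6, 10, 16, 26, 42 → 68.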